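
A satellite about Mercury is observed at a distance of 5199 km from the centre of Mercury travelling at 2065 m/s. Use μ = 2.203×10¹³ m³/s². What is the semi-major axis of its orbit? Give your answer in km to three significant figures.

r = 5.199×10⁶ m.
Specific orbital energy ε = v²/2 − μ/r = (2065)²/2 − 2.203×10¹³/5.199×10⁶ = -2.105×10⁶ J/kg.
Since ε = −μ/(2a), a = −μ/(2ε) = 5.232×10⁶ m = 5232.2 km.

a ≈ 5230 km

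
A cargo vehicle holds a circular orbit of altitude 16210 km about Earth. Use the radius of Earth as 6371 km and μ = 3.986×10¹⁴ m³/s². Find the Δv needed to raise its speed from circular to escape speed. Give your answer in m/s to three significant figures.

r = 6371 + 16210 = 22581 km = 2.2581×10⁷ m.
Circular speed v_c = √(μ/r) = 4201 m/s.
Escape speed v_esc = √(2μ/r) = √2 × v_c = 5942 m/s.
Δv = v_esc − v_c = 1740 m/s.

Δv ≈ 1740 m/s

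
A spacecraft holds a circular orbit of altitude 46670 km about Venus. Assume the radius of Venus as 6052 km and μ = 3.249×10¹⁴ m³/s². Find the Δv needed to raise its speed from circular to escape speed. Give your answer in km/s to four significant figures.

Δv ≈ 1.028 km/s

r = 6052 + 46670 = 52722 km = 5.2722×10⁷ m.
Circular speed v_c = √(μ/r) = 2482 m/s.
Escape speed v_esc = √(2μ/r) = √2 × v_c = 3511 m/s.
Δv = v_esc − v_c = 1028 m/s = 1.028 km/s.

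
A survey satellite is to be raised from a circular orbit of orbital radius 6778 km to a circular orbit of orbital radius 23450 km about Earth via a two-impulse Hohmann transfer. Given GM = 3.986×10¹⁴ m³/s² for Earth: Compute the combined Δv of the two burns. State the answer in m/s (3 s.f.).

Δv_total ≈ 3250 m/s

r₁ = 6778 km = 6.778×10⁶ m.
r₂ = 23450 km = 2.345×10⁷ m.
Transfer ellipse a_t = (r₁ + r₂)/2 = 1.511×10⁷ m.
At r₁: circular v_c1 = √(μ/r₁) = 7669 m/s; transfer-perigee v_p = √[μ(2/r₁ − 1/a_t)] = 9552 m/s.
Δv₁ = v_p − v_c1 = 1883 m/s.
At r₂: circular v_c2 = √(μ/r₂) = 4123 m/s; transfer-apogee v_a = √[μ(2/r₂ − 1/a_t)] = 2761 m/s.
Δv₂ = v_c2 − v_a = 1362 m/s.
Total Δv = Δv₁ + Δv₂ = 3245 m/s.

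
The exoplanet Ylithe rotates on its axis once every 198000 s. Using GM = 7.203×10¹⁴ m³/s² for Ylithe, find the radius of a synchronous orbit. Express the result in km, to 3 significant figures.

A synchronous orbit has period T, so by Kepler's third law a = (μT²/4π²)^(1/3).
μT²/4π² = 7.203×10¹⁴ × (1.980×10⁵)² / 39.48 = 7.153×10²³ m³.
a = 8.943×10⁷ m = 89432 km.

r_sync ≈ 89400 km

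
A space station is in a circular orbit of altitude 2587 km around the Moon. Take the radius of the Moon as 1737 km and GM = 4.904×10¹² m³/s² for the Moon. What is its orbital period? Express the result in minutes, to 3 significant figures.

T ≈ 425 minutes

r = 1737 + 2587 = 4324.0 km = 4.3240×10⁶ m.
Kepler's third law: T = 2π√(r³/μ) = 2π√((4.324×10⁶)³ / 4.904×10¹²).
r³/μ = 1.649×10⁷ s², so T = 2π × 4.060×10³ = 2.551×10⁴ s.
Converting: 2.551×10⁴ s ÷ 60.00 = 425.2 minutes.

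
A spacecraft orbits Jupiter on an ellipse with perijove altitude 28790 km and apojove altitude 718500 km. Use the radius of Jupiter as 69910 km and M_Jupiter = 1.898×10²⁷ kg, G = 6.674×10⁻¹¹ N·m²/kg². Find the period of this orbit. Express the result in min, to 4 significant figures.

μ = GM = 6.674×10⁻¹¹ × 1.898×10²⁷ = 1.267×10¹⁷ m³/s².
r_p = 69910 + 28790 = 98700 km = 9.8700×10⁷ m.
r_a = 69910 + 718500 = 788410 km = 7.8841×10⁸ m.
Semi-major axis a = (r_p + r_a)/2 = (98700 + 7.8841×10⁵)/2 = 4.4356×10⁵ km = 4.436×10⁸ m.
By Kepler's third law T = 2π√(a³/μ) = 2π × 2.625×10⁴ = 1.649×10⁵ s.
= 2749 min.

T ≈ 2749 min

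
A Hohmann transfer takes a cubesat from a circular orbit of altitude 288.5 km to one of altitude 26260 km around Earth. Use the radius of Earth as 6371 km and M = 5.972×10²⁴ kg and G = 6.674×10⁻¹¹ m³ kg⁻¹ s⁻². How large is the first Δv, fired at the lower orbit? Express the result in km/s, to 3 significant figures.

Δv ≈ 2.23 km/s

μ = GM = 6.674×10⁻¹¹ × 5.972×10²⁴ = 3.986×10¹⁴ m³/s².
r₁ = 6371 + 288.5 = 6659.5 km = 6.6595×10⁶ m.
r₂ = 6371 + 26260 = 32631 km = 3.2631×10⁷ m.
Transfer ellipse a_t = (r₁ + r₂)/2 = 1.965×10⁷ m.
At r₁: circular v_c1 = √(μ/r₁) = 7736 m/s; transfer-perigee v_p = √[μ(2/r₁ − 1/a_t)] = 9971 m/s.
Δv₁ = v_p − v_c1 = 2234 m/s.
= 2.234 km/s.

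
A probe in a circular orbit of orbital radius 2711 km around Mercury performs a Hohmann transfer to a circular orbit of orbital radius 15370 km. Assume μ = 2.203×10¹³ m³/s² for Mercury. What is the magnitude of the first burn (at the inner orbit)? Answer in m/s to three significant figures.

r₁ = 2711 km = 2.711×10⁶ m.
r₂ = 15370 km = 1.537×10⁷ m.
Transfer ellipse a_t = (r₁ + r₂)/2 = 9.040×10⁶ m.
At r₁: circular v_c1 = √(μ/r₁) = 2851 m/s; transfer-periherm v_p = √[μ(2/r₁ − 1/a_t)] = 3717 m/s.
Δv₁ = v_p − v_c1 = 866.3 m/s.

Δv ≈ 866 m/s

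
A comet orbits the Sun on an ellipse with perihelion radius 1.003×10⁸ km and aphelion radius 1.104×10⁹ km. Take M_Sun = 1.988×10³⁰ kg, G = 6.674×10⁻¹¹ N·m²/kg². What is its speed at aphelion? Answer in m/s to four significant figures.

v ≈ 4474 m/s

μ = GM = 6.674×10⁻¹¹ × 1.988×10³⁰ = 1.327×10²⁰ m³/s².
Semi-major axis a = (r_p + r_a)/2 = 6.0215×10⁸ km = 6.022×10¹¹ m.
Vis-viva: v² = μ(2/r − 1/a) = 1.327×10²⁰ × (1.812×10⁻¹² − 1.661×10⁻¹²) = 2.002×10⁷ m²/s².
v = 4474 m/s.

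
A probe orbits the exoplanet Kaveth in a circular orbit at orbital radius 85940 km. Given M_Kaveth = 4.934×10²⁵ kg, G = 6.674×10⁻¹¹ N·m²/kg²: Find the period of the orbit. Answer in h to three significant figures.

T ≈ 24.2 h

μ = GM = 6.674×10⁻¹¹ × 4.934×10²⁵ = 3.293×10¹⁵ m³/s².
r = 85940 km = 8.594×10⁷ m.
Kepler's third law: T = 2π√(r³/μ) = 2π√((8.594×10⁷)³ / 3.293×10¹⁵).
r³/μ = 1.928×10⁸ s², so T = 2π × 1.388×10⁴ = 8.723×10⁴ s.
Converting: 8.723×10⁴ s ÷ 3600 = 24.23 h.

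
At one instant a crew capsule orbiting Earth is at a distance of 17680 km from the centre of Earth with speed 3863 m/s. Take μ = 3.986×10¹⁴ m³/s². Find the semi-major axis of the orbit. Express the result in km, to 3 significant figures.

r = 1.768×10⁷ m.
Vis-viva rearranged: 1/a = 2/r − v²/μ = 1.131×10⁻⁷ − 3.744×10⁻⁸ = 7.568×10⁻⁸ m⁻¹.
a = 1.321×10⁷ m = 13213 km.

a ≈ 13200 km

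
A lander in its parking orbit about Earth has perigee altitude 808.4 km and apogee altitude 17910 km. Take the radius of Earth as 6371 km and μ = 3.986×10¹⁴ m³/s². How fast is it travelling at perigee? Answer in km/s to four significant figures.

r_p = 6371 + 808.4 = 7179.4 km = 7.1794×10⁶ m.
r_a = 6371 + 17910 = 24281 km = 2.4281×10⁷ m.
Semi-major axis a = (r_p + r_a)/2 = 15730 km = 1.573×10⁷ m.
Vis-viva: v² = μ(2/r − 1/a) = 3.986×10¹⁴ × (2.786×10⁻⁷ − 6.357×10⁻⁸) = 8.570×10⁷ m²/s².
v = 9257 m/s = 9.257 km/s.

v ≈ 9.257 km/s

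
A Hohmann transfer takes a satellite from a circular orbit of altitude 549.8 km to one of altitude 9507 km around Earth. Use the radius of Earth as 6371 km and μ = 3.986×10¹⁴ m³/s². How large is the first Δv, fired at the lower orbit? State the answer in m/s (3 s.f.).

Δv ≈ 1370 m/s

r₁ = 6371 + 549.8 = 6920.8 km = 6.9208×10⁶ m.
r₂ = 6371 + 9507 = 15878 km = 1.5878×10⁷ m.
Transfer ellipse a_t = (r₁ + r₂)/2 = 1.140×10⁷ m.
At r₁: circular v_c1 = √(μ/r₁) = 7589 m/s; transfer-perigee v_p = √[μ(2/r₁ − 1/a_t)] = 8957 m/s.
Δv₁ = v_p − v_c1 = 1368 m/s.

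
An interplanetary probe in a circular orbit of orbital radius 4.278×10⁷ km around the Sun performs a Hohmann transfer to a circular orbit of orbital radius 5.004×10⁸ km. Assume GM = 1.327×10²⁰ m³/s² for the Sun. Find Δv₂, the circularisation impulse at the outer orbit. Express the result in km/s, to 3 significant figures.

Δv ≈ 9.82 km/s

r₁ = 4.278×10⁷ km = 4.278×10¹⁰ m.
r₂ = 5.004×10⁸ km = 5.004×10¹¹ m.
Transfer ellipse a_t = (r₁ + r₂)/2 = 2.716×10¹¹ m.
At r₁: circular v_c1 = √(μ/r₁) = 55690 m/s; transfer-perihelion v_p = √[μ(2/r₁ − 1/a_t)] = 75600 m/s.
At r₂: circular v_c2 = √(μ/r₂) = 16280 m/s; transfer-aphelion v_a = √[μ(2/r₂ − 1/a_t)] = 6463 m/s.
Δv₂ = v_c2 − v_a = 9821 m/s.
= 9.821 km/s.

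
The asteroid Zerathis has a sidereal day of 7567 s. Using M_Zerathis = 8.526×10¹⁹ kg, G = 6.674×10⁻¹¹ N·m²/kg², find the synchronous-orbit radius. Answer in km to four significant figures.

μ = GM = 6.674×10⁻¹¹ × 8.526×10¹⁹ = 5.690×10⁹ m³/s².
A synchronous orbit has period T, so by Kepler's third law a = (μT²/4π²)^(1/3).
μT²/4π² = 5.690×10⁹ × (7.567×10³)² / 39.48 = 8.253×10¹⁵ m³.
a = 2.021×10⁵ m = 202.09 km.

r_sync ≈ 202.1 km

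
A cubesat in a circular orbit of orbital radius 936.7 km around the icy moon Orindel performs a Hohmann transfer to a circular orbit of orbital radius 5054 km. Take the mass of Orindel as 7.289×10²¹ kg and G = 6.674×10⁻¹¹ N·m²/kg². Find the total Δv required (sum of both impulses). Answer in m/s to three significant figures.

Δv_total ≈ 352 m/s

μ = GM = 6.674×10⁻¹¹ × 7.289×10²¹ = 4.865×10¹¹ m³/s².
r₁ = 936.7 km = 9.367×10⁵ m.
r₂ = 5054 km = 5.054×10⁶ m.
Transfer ellipse a_t = (r₁ + r₂)/2 = 2.995×10⁶ m.
At r₁: circular v_c1 = √(μ/r₁) = 720.7 m/s; transfer-periapsis v_p = √[μ(2/r₁ − 1/a_t)] = 936.1 m/s.
Δv₁ = v_p − v_c1 = 215.4 m/s.
At r₂: circular v_c2 = √(μ/r₂) = 310.2 m/s; transfer-apoapsis v_a = √[μ(2/r₂ − 1/a_t)] = 173.5 m/s.
Δv₂ = v_c2 − v_a = 136.8 m/s.
Total Δv = Δv₁ + Δv₂ = 352.2 m/s.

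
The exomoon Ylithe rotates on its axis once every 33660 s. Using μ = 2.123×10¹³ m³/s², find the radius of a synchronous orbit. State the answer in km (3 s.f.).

r_sync ≈ 8480 km

A synchronous orbit has period T, so by Kepler's third law a = (μT²/4π²)^(1/3).
μT²/4π² = 2.123×10¹³ × (3.366×10⁴)² / 39.48 = 6.093×10²⁰ m³.
a = 8.478×10⁶ m = 8477.6 km.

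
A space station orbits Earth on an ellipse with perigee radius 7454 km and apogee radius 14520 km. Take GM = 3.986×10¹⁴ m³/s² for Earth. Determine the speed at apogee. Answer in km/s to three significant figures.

v ≈ 4.32 km/s

Semi-major axis a = (r_p + r_a)/2 = 10987 km = 1.099×10⁷ m.
Vis-viva: v² = μ(2/r − 1/a) = 3.986×10¹⁴ × (1.377×10⁻⁷ − 9.102×10⁻⁸) = 1.862×10⁷ m²/s².
v = 4316 m/s = 4.316 km/s.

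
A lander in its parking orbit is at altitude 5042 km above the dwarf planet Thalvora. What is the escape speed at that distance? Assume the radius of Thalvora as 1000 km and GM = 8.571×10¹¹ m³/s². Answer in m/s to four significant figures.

r = 1000 + 5042 = 6042.0 km = 6.0420×10⁶ m.
Escape speed v_esc = √(2μ/r) = √(2 × 8.571×10¹¹ / 6.042×10⁶) = √(2.837×10⁵) = 532.6 m/s.

v_esc ≈ 532.6 m/s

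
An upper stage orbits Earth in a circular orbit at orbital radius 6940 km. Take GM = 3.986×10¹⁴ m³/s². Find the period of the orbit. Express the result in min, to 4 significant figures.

T ≈ 95.90 min

r = 6940 km = 6.940×10⁶ m.
Kepler's third law: T = 2π√(r³/μ) = 2π√((6.940×10⁶)³ / 3.986×10¹⁴).
r³/μ = 8.386×10⁵ s², so T = 2π × 9.157×10² = 5.754×10³ s.
Converting: 5.754×10³ s ÷ 60.00 = 95.90 min.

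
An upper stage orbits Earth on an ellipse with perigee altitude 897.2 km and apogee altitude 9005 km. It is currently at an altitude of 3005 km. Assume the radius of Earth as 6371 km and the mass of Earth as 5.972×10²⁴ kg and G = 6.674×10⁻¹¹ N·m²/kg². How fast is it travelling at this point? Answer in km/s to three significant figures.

v ≈ 7.06 km/s

μ = GM = 6.674×10⁻¹¹ × 5.972×10²⁴ = 3.986×10¹⁴ m³/s².
r_p = 6371 + 897.2 = 7268.2 km = 7.2682×10⁶ m.
r_a = 6371 + 9005 = 15376 km = 1.5376×10⁷ m.
r = 6371 + 3005 = 9376.0 km = 9.376×10⁶ m.
Semi-major axis a = (r_p + r_a)/2 = 11322 km = 1.132×10⁷ m.
Vis-viva: v² = μ(2/r − 1/a) = 3.986×10¹⁴ × (2.133×10⁻⁷ − 8.832×10⁻⁸) = 4.982×10⁷ m²/s².
v = 7058 m/s = 7.058 km/s.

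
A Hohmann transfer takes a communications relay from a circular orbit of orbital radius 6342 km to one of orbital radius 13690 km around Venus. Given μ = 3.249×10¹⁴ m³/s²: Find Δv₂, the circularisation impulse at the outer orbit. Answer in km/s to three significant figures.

Δv ≈ 0.995 km/s

r₁ = 6342 km = 6.342×10⁶ m.
r₂ = 13690 km = 1.369×10⁷ m.
Transfer ellipse a_t = (r₁ + r₂)/2 = 1.002×10⁷ m.
At r₁: circular v_c1 = √(μ/r₁) = 7158 m/s; transfer-periapsis v_p = √[μ(2/r₁ − 1/a_t)] = 8368 m/s.
At r₂: circular v_c2 = √(μ/r₂) = 4872 m/s; transfer-apoapsis v_a = √[μ(2/r₂ − 1/a_t)] = 3876 m/s.
Δv₂ = v_c2 − v_a = 995.1 m/s.
= 0.9951 km/s.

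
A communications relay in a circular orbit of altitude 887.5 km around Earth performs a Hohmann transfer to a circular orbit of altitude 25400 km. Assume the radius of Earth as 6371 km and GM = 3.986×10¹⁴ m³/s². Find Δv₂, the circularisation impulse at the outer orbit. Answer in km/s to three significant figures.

r₁ = 6371 + 887.5 = 7258.5 km = 7.2585×10⁶ m.
r₂ = 6371 + 25400 = 31771 km = 3.1771×10⁷ m.
Transfer ellipse a_t = (r₁ + r₂)/2 = 1.951×10⁷ m.
At r₁: circular v_c1 = √(μ/r₁) = 7410 m/s; transfer-perigee v_p = √[μ(2/r₁ − 1/a_t)] = 9455 m/s.
At r₂: circular v_c2 = √(μ/r₂) = 3542 m/s; transfer-apogee v_a = √[μ(2/r₂ − 1/a_t)] = 2160 m/s.
Δv₂ = v_c2 − v_a = 1382 m/s.
= 1.382 km/s.

Δv ≈ 1.38 km/s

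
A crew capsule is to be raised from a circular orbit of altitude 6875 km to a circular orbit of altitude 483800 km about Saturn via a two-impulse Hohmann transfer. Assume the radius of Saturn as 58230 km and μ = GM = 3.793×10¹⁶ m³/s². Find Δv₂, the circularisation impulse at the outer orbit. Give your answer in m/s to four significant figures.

r₁ = 58230 + 6875 = 65105 km = 6.5105×10⁷ m.
r₂ = 58230 + 483800 = 542030 km = 5.4203×10⁸ m.
Transfer ellipse a_t = (r₁ + r₂)/2 = 3.036×10⁸ m.
At r₁: circular v_c1 = √(μ/r₁) = 24140 m/s; transfer-perikrone v_p = √[μ(2/r₁ − 1/a_t)] = 32250 m/s.
At r₂: circular v_c2 = √(μ/r₂) = 8365 m/s; transfer-apokrone v_a = √[μ(2/r₂ − 1/a_t)] = 3874 m/s.
Δv₂ = v_c2 − v_a = 4491 m/s.

Δv ≈ 4491 m/s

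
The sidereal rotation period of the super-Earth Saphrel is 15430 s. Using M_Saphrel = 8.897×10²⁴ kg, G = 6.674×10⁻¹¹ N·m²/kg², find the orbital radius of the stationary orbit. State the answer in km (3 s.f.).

μ = GM = 6.674×10⁻¹¹ × 8.897×10²⁴ = 5.938×10¹⁴ m³/s².
A synchronous orbit has period T, so by Kepler's third law a = (μT²/4π²)^(1/3).
μT²/4π² = 5.938×10¹⁴ × (1.543×10⁴)² / 39.48 = 3.581×10²¹ m³.
a = 1.530×10⁷ m = 15299 km.

r_sync ≈ 15300 km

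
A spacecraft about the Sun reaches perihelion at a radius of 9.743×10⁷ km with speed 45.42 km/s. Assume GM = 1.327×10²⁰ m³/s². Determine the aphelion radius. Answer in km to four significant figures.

r_p = 9.743×10¹⁰ m.
Specific energy ε = v²/2 − μ/r = -3.305×10⁸ J/kg, so a = −μ/(2ε) = 2.007×10¹¹ m.
The apsides satisfy r_p + r_a = 2a, so the aphelion radius is 2a − r_p = 3.041×10¹¹ m = 3.0406×10⁸ km.

aphelion radius ≈ 3.041×10⁸ km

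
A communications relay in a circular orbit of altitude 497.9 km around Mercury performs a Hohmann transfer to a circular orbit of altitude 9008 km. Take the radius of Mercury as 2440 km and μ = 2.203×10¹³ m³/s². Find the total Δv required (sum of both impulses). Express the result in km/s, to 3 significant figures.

Δv_total ≈ 1.22 km/s

r₁ = 2440 + 497.9 = 2937.9 km = 2.9379×10⁶ m.
r₂ = 2440 + 9008 = 11448 km = 1.1448×10⁷ m.
Transfer ellipse a_t = (r₁ + r₂)/2 = 7.193×10⁶ m.
At r₁: circular v_c1 = √(μ/r₁) = 2738 m/s; transfer-periherm v_p = √[μ(2/r₁ − 1/a_t)] = 3455 m/s.
Δv₁ = v_p − v_c1 = 716.3 m/s.
At r₂: circular v_c2 = √(μ/r₂) = 1387 m/s; transfer-apoherm v_a = √[μ(2/r₂ − 1/a_t)] = 886.6 m/s.
Δv₂ = v_c2 − v_a = 500.7 m/s.
Total Δv = Δv₁ + Δv₂ = 1217 m/s = 1.217 km/s.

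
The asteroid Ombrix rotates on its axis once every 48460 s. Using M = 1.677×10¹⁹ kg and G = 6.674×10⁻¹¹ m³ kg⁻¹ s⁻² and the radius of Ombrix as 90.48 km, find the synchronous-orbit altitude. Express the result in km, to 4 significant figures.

h_sync ≈ 314.8 km

μ = GM = 6.674×10⁻¹¹ × 1.677×10¹⁹ = 1.119×10⁹ m³/s².
A synchronous orbit has period T, so by Kepler's third law a = (μT²/4π²)^(1/3).
μT²/4π² = 1.119×10⁹ × (4.846×10⁴)² / 39.48 = 6.658×10¹⁶ m³.
a = 4.053×10⁵ m = 405.30 km.
Altitude h = a − R = 405.30 − 90.48 = 314.82 km.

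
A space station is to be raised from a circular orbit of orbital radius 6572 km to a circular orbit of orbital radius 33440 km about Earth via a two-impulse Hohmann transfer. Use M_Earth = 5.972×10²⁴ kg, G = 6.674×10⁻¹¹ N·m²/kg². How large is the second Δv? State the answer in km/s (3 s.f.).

Δv ≈ 1.47 km/s

μ = GM = 6.674×10⁻¹¹ × 5.972×10²⁴ = 3.986×10¹⁴ m³/s².
r₁ = 6572 km = 6.572×10⁶ m.
r₂ = 33440 km = 3.344×10⁷ m.
Transfer ellipse a_t = (r₁ + r₂)/2 = 2.001×10⁷ m.
At r₁: circular v_c1 = √(μ/r₁) = 7788 m/s; transfer-perigee v_p = √[μ(2/r₁ − 1/a_t)] = 10070 m/s.
At r₂: circular v_c2 = √(μ/r₂) = 3452 m/s; transfer-apogee v_a = √[μ(2/r₂ − 1/a_t)] = 1979 m/s.
Δv₂ = v_c2 − v_a = 1474 m/s.
= 1.474 km/s.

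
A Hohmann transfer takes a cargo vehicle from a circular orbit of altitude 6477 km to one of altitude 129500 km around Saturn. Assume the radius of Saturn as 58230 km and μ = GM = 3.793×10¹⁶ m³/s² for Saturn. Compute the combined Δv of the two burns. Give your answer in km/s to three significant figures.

Δv_total ≈ 9.35 km/s

r₁ = 58230 + 6477 = 64707 km = 6.4707×10⁷ m.
r₂ = 58230 + 129500 = 187730 km = 1.8773×10⁸ m.
Transfer ellipse a_t = (r₁ + r₂)/2 = 1.262×10⁸ m.
At r₁: circular v_c1 = √(μ/r₁) = 24210 m/s; transfer-perikrone v_p = √[μ(2/r₁ − 1/a_t)] = 29530 m/s.
Δv₁ = v_p − v_c1 = 5316 m/s.
At r₂: circular v_c2 = √(μ/r₂) = 14210 m/s; transfer-apokrone v_a = √[μ(2/r₂ − 1/a_t)] = 10180 m/s.
Δv₂ = v_c2 − v_a = 4037 m/s.
Total Δv = Δv₁ + Δv₂ = 9353 m/s = 9.353 km/s.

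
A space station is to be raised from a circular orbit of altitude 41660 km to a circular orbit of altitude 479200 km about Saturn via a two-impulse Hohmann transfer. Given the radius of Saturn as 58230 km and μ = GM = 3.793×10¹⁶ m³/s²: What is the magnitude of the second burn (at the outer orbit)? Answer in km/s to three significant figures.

r₁ = 58230 + 41660 = 99890 km = 9.9890×10⁷ m.
r₂ = 58230 + 479200 = 537430 km = 5.3743×10⁸ m.
Transfer ellipse a_t = (r₁ + r₂)/2 = 3.187×10⁸ m.
At r₁: circular v_c1 = √(μ/r₁) = 19490 m/s; transfer-perikrone v_p = √[μ(2/r₁ − 1/a_t)] = 25310 m/s.
At r₂: circular v_c2 = √(μ/r₂) = 8401 m/s; transfer-apokrone v_a = √[μ(2/r₂ − 1/a_t)] = 4704 m/s.
Δv₂ = v_c2 − v_a = 3697 m/s.
= 3.697 km/s.

Δv ≈ 3.70 km/s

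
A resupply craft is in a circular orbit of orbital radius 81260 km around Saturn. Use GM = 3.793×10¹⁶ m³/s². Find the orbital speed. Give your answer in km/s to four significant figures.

v ≈ 21.60 km/s

r = 81260 km = 8.126×10⁷ m.
For a circular orbit v = √(μ/r) = √(3.793×10¹⁶ / 8.126×10⁷) = √(4.668×10⁸) = 21600 m/s.
That is 21.60 km/s.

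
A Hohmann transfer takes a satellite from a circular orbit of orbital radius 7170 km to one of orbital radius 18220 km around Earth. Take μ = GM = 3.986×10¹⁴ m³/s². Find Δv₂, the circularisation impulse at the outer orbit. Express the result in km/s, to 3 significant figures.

r₁ = 7170 km = 7.170×10⁶ m.
r₂ = 18220 km = 1.822×10⁷ m.
Transfer ellipse a_t = (r₁ + r₂)/2 = 1.270×10⁷ m.
At r₁: circular v_c1 = √(μ/r₁) = 7456 m/s; transfer-perigee v_p = √[μ(2/r₁ − 1/a_t)] = 8932 m/s.
At r₂: circular v_c2 = √(μ/r₂) = 4677 m/s; transfer-apogee v_a = √[μ(2/r₂ − 1/a_t)] = 3515 m/s.
Δv₂ = v_c2 − v_a = 1162 m/s.
= 1.162 km/s.

Δv ≈ 1.16 km/s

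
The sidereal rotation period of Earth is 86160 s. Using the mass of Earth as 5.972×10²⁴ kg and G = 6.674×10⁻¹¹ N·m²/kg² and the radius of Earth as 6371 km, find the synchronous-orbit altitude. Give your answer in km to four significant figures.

μ = GM = 6.674×10⁻¹¹ × 5.972×10²⁴ = 3.986×10¹⁴ m³/s².
A synchronous orbit has period T, so by Kepler's third law a = (μT²/4π²)^(1/3).
μT²/4π² = 3.986×10¹⁴ × (8.616×10⁴)² / 39.48 = 7.495×10²² m³.
a = 4.216×10⁷ m = 42162 km.
Altitude h = a − R = 42162 − 6371 = 35791 km.

h_sync ≈ 35790 km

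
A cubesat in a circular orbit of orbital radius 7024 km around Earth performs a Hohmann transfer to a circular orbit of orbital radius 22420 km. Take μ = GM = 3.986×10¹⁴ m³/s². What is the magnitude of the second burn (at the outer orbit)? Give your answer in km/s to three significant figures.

r₁ = 7024 km = 7.024×10⁶ m.
r₂ = 22420 km = 2.242×10⁷ m.
Transfer ellipse a_t = (r₁ + r₂)/2 = 1.472×10⁷ m.
At r₁: circular v_c1 = √(μ/r₁) = 7533 m/s; transfer-perigee v_p = √[μ(2/r₁ − 1/a_t)] = 9296 m/s.
At r₂: circular v_c2 = √(μ/r₂) = 4216 m/s; transfer-apogee v_a = √[μ(2/r₂ − 1/a_t)] = 2912 m/s.
Δv₂ = v_c2 − v_a = 1304 m/s.
= 1.304 km/s.

Δv ≈ 1.30 km/s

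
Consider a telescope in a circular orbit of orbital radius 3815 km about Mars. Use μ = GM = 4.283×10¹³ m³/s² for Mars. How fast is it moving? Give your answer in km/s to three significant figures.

v ≈ 3.35 km/s

r = 3815 km = 3.815×10⁶ m.
For a circular orbit v = √(μ/r) = √(4.283×10¹³ / 3.815×10⁶) = √(1.123×10⁷) = 3351 m/s.
That is 3.351 km/s.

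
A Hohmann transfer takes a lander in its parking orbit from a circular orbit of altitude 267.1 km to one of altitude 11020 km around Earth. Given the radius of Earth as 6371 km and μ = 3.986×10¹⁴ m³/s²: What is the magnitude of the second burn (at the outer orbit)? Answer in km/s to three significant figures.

r₁ = 6371 + 267.1 = 6638.1 km = 6.6381×10⁶ m.
r₂ = 6371 + 11020 = 17391 km = 1.7391×10⁷ m.
Transfer ellipse a_t = (r₁ + r₂)/2 = 1.201×10⁷ m.
At r₁: circular v_c1 = √(μ/r₁) = 7749 m/s; transfer-perigee v_p = √[μ(2/r₁ − 1/a_t)] = 9323 m/s.
At r₂: circular v_c2 = √(μ/r₂) = 4787 m/s; transfer-apogee v_a = √[μ(2/r₂ − 1/a_t)] = 3559 m/s.
Δv₂ = v_c2 − v_a = 1229 m/s.
= 1.229 km/s.

Δv ≈ 1.23 km/s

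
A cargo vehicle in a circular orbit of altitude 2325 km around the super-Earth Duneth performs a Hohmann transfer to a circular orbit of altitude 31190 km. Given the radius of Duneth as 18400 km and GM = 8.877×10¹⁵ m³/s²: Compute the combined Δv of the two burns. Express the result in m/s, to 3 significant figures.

Δv_total ≈ 6990 m/s

r₁ = 18400 + 2325 = 20725 km = 2.0725×10⁷ m.
r₂ = 18400 + 31190 = 49590 km = 4.9590×10⁷ m.
Transfer ellipse a_t = (r₁ + r₂)/2 = 3.516×10⁷ m.
At r₁: circular v_c1 = √(μ/r₁) = 20700 m/s; transfer-periapsis v_p = √[μ(2/r₁ − 1/a_t)] = 24580 m/s.
Δv₁ = v_p − v_c1 = 3884 m/s.
At r₂: circular v_c2 = √(μ/r₂) = 13380 m/s; transfer-apoapsis v_a = √[μ(2/r₂ − 1/a_t)] = 10270 m/s.
Δv₂ = v_c2 − v_a = 3107 m/s.
Total Δv = Δv₁ + Δv₂ = 6991 m/s.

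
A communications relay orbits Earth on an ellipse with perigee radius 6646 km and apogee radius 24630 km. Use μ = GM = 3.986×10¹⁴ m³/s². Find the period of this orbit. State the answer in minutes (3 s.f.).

Semi-major axis a = (r_p + r_a)/2 = (6646.0 + 24630)/2 = 15638 km = 1.564×10⁷ m.
By Kepler's third law T = 2π√(a³/μ) = 2π × 3.097×10³ = 1.946×10⁴ s.
= 324.4 minutes.

T ≈ 324 minutes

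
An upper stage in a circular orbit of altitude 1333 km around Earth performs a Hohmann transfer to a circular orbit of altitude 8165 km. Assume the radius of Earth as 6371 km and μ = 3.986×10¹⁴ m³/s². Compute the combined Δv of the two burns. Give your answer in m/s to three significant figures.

Δv_total ≈ 1910 m/s

r₁ = 6371 + 1333 = 7704.0 km = 7.7040×10⁶ m.
r₂ = 6371 + 8165 = 14536 km = 1.4536×10⁷ m.
Transfer ellipse a_t = (r₁ + r₂)/2 = 1.112×10⁷ m.
At r₁: circular v_c1 = √(μ/r₁) = 7193 m/s; transfer-perigee v_p = √[μ(2/r₁ − 1/a_t)] = 8224 m/s.
Δv₁ = v_p − v_c1 = 1031 m/s.
At r₂: circular v_c2 = √(μ/r₂) = 5237 m/s; transfer-apogee v_a = √[μ(2/r₂ − 1/a_t)] = 4359 m/s.
Δv₂ = v_c2 − v_a = 877.9 m/s.
Total Δv = Δv₁ + Δv₂ = 1909 m/s.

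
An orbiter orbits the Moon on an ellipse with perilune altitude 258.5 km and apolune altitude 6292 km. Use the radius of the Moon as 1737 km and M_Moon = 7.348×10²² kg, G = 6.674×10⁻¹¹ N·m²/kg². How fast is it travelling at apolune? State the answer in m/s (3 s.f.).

μ = GM = 6.674×10⁻¹¹ × 7.348×10²² = 4.904×10¹² m³/s².
r_p = 1737 + 258.5 = 1995.5 km = 1.9955×10⁶ m.
r_a = 1737 + 6292 = 8029.0 km = 8.0290×10⁶ m.
Semi-major axis a = (r_p + r_a)/2 = 5012.2 km = 5.012×10⁶ m.
Vis-viva: v² = μ(2/r − 1/a) = 4.904×10¹² × (2.491×10⁻⁷ − 1.995×10⁻⁷) = 2.432×10⁵ m²/s².
v = 493.1 m/s.

v ≈ 493 m/s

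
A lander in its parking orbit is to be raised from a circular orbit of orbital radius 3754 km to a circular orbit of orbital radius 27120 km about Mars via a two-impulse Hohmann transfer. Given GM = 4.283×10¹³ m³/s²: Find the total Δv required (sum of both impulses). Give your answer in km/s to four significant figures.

r₁ = 3754 km = 3.754×10⁶ m.
r₂ = 27120 km = 2.712×10⁷ m.
Transfer ellipse a_t = (r₁ + r₂)/2 = 1.544×10⁷ m.
At r₁: circular v_c1 = √(μ/r₁) = 3378 m/s; transfer-periapsis v_p = √[μ(2/r₁ − 1/a_t)] = 4477 m/s.
Δv₁ = v_p − v_c1 = 1099 m/s.
At r₂: circular v_c2 = √(μ/r₂) = 1257 m/s; transfer-apoapsis v_a = √[μ(2/r₂ − 1/a_t)] = 619.7 m/s.
Δv₂ = v_c2 − v_a = 637.0 m/s.
Total Δv = Δv₁ + Δv₂ = 1736 m/s = 1.736 km/s.

Δv_total ≈ 1.736 km/s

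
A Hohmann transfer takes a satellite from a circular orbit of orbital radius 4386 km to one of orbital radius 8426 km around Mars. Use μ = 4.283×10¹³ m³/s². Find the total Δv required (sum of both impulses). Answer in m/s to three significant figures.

Δv_total ≈ 848 m/s

r₁ = 4386 km = 4.386×10⁶ m.
r₂ = 8426 km = 8.426×10⁶ m.
Transfer ellipse a_t = (r₁ + r₂)/2 = 6.406×10⁶ m.
At r₁: circular v_c1 = √(μ/r₁) = 3125 m/s; transfer-periapsis v_p = √[μ(2/r₁ − 1/a_t)] = 3584 m/s.
Δv₁ = v_p − v_c1 = 459.0 m/s.
At r₂: circular v_c2 = √(μ/r₂) = 2255 m/s; transfer-apoapsis v_a = √[μ(2/r₂ − 1/a_t)] = 1866 m/s.
Δv₂ = v_c2 − v_a = 389.0 m/s.
Total Δv = Δv₁ + Δv₂ = 848.0 m/s.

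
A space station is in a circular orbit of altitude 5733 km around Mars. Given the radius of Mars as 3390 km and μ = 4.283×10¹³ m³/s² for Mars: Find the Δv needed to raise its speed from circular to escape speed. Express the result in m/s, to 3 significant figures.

r = 3390 + 5733 = 9123.0 km = 9.1230×10⁶ m.
Circular speed v_c = √(μ/r) = 2167 m/s.
Escape speed v_esc = √(2μ/r) = √2 × v_c = 3064 m/s.
Δv = v_esc − v_c = 897.5 m/s.

Δv ≈ 897 m/s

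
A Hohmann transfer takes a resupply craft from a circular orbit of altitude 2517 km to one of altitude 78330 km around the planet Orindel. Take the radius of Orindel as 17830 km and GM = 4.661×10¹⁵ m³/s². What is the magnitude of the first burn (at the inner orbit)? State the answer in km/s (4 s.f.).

Δv ≈ 4.311 km/s

r₁ = 17830 + 2517 = 20347 km = 2.0347×10⁷ m.
r₂ = 17830 + 78330 = 96160 km = 9.6160×10⁷ m.
Transfer ellipse a_t = (r₁ + r₂)/2 = 5.825×10⁷ m.
At r₁: circular v_c1 = √(μ/r₁) = 15140 m/s; transfer-periapsis v_p = √[μ(2/r₁ − 1/a_t)] = 19450 m/s.
Δv₁ = v_p − v_c1 = 4311 m/s.
= 4.311 km/s.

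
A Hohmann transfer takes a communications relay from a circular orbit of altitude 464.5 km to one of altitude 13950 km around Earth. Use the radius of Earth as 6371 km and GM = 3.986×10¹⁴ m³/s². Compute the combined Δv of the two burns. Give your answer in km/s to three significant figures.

Δv_total ≈ 2.99 km/s

r₁ = 6371 + 464.5 = 6835.5 km = 6.8355×10⁶ m.
r₂ = 6371 + 13950 = 20321 km = 2.0321×10⁷ m.
Transfer ellipse a_t = (r₁ + r₂)/2 = 1.358×10⁷ m.
At r₁: circular v_c1 = √(μ/r₁) = 7636 m/s; transfer-perigee v_p = √[μ(2/r₁ − 1/a_t)] = 9342 m/s.
Δv₁ = v_p − v_c1 = 1706 m/s.
At r₂: circular v_c2 = √(μ/r₂) = 4429 m/s; transfer-apogee v_a = √[μ(2/r₂ − 1/a_t)] = 3142 m/s.
Δv₂ = v_c2 − v_a = 1287 m/s.
Total Δv = Δv₁ + Δv₂ = 2992 m/s = 2.992 km/s.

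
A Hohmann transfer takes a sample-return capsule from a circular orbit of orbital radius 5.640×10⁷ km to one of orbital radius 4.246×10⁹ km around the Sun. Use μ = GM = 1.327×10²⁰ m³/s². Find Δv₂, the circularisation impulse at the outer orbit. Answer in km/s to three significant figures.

r₁ = 5.640×10⁷ km = 5.640×10¹⁰ m.
r₂ = 4.246×10⁹ km = 4.246×10¹² m.
Transfer ellipse a_t = (r₁ + r₂)/2 = 2.151×10¹² m.
At r₁: circular v_c1 = √(μ/r₁) = 48510 m/s; transfer-perihelion v_p = √[μ(2/r₁ − 1/a_t)] = 68150 m/s.
At r₂: circular v_c2 = √(μ/r₂) = 5590 m/s; transfer-aphelion v_a = √[μ(2/r₂ − 1/a_t)] = 905.2 m/s.
Δv₂ = v_c2 − v_a = 4685 m/s.
= 4.685 km/s.

Δv ≈ 4.69 km/s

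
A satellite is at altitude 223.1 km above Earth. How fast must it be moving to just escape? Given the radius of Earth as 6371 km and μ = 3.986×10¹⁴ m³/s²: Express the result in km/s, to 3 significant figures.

v_esc ≈ 11.0 km/s

r = 6371 + 223.1 = 6594.1 km = 6.5941×10⁶ m.
Escape speed v_esc = √(2μ/r) = √(2 × 3.986×10¹⁴ / 6.594×10⁶) = √(1.209×10⁸) = 11000 m/s.
= 11.00 km/s.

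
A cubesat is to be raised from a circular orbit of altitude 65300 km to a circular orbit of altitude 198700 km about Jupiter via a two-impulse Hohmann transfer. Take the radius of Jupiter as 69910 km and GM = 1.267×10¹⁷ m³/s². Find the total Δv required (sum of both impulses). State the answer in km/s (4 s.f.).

r₁ = 69910 + 65300 = 135210 km = 1.3521×10⁸ m.
r₂ = 69910 + 198700 = 268610 km = 2.6861×10⁸ m.
Transfer ellipse a_t = (r₁ + r₂)/2 = 2.019×10⁸ m.
At r₁: circular v_c1 = √(μ/r₁) = 30610 m/s; transfer-perijove v_p = √[μ(2/r₁ − 1/a_t)] = 35310 m/s.
Δv₁ = v_p − v_c1 = 4696 m/s.
At r₂: circular v_c2 = √(μ/r₂) = 21720 m/s; transfer-apojove v_a = √[μ(2/r₂ − 1/a_t)] = 17770 m/s.
Δv₂ = v_c2 − v_a = 3946 m/s.
Total Δv = Δv₁ + Δv₂ = 8642 m/s = 8.642 km/s.

Δv_total ≈ 8.642 km/s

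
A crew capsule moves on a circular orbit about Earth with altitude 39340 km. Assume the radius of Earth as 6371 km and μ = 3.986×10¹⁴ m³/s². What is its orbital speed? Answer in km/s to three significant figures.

r = 6371 + 39340 = 45711 km = 4.5711×10⁷ m.
For a circular orbit v = √(μ/r) = √(3.986×10¹⁴ / 4.571×10⁷) = √(8.720×10⁶) = 2953 m/s.
That is 2.953 km/s.

v ≈ 2.95 km/s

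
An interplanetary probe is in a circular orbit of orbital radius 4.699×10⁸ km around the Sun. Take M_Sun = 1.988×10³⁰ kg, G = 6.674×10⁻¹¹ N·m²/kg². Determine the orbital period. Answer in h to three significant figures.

μ = GM = 6.674×10⁻¹¹ × 1.988×10³⁰ = 1.327×10²⁰ m³/s².
r = 4.699×10⁸ km = 4.699×10¹¹ m.
Kepler's third law: T = 2π√(r³/μ) = 2π√((4.699×10¹¹)³ / 1.327×10²⁰).
r³/μ = 7.820×10¹⁴ s², so T = 2π × 2.796×10⁷ = 1.757×10⁸ s.
Converting: 1.757×10⁸ s ÷ 3600 = 48810 h.

T ≈ 48800 h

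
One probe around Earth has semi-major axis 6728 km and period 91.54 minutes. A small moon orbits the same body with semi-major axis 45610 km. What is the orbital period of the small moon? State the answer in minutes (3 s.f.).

Kepler's third law: T² ∝ a³, so T₂ = T₁ (a₂/a₁)^(3/2).
a₂/a₁ = 6.779, (a₂/a₁)^(3/2) = 17.65.
T₂ = 91.54 × 17.65 = 1616 minutes.

T₂ ≈ 1620 minutes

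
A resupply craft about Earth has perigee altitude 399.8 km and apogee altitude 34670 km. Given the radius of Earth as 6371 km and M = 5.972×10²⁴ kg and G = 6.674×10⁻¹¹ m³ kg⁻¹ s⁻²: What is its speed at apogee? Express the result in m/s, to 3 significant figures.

v ≈ 1660 m/s

μ = GM = 6.674×10⁻¹¹ × 5.972×10²⁴ = 3.986×10¹⁴ m³/s².
r_p = 6371 + 399.8 = 6770.8 km = 6.7708×10⁶ m.
r_a = 6371 + 34670 = 41041 km = 4.1041×10⁷ m.
Semi-major axis a = (r_p + r_a)/2 = 23906 km = 2.391×10⁷ m.
Vis-viva: v² = μ(2/r − 1/a) = 3.986×10¹⁴ × (4.873×10⁻⁸ − 4.183×10⁻⁸) = 2.751×10⁶ m²/s².
v = 1658 m/s.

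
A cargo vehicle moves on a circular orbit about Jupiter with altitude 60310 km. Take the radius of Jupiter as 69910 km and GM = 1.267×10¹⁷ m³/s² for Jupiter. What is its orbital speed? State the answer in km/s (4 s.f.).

v ≈ 31.19 km/s

r = 69910 + 60310 = 130220 km = 1.3022×10⁸ m.
For a circular orbit v = √(μ/r) = √(1.267×10¹⁷ / 1.302×10⁸) = √(9.730×10⁸) = 31190 m/s.
That is 31.19 km/s.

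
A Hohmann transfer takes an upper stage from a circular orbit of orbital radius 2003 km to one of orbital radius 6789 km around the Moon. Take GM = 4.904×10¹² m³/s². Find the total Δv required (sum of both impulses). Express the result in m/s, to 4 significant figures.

Δv_total ≈ 656.0 m/s

r₁ = 2003 km = 2.003×10⁶ m.
r₂ = 6789 km = 6.789×10⁶ m.
Transfer ellipse a_t = (r₁ + r₂)/2 = 4.396×10⁶ m.
At r₁: circular v_c1 = √(μ/r₁) = 1565 m/s; transfer-perilune v_p = √[μ(2/r₁ − 1/a_t)] = 1945 m/s.
Δv₁ = v_p − v_c1 = 379.8 m/s.
At r₂: circular v_c2 = √(μ/r₂) = 849.9 m/s; transfer-apolune v_a = √[μ(2/r₂ − 1/a_t)] = 573.7 m/s.
Δv₂ = v_c2 − v_a = 276.2 m/s.
Total Δv = Δv₁ + Δv₂ = 656.0 m/s.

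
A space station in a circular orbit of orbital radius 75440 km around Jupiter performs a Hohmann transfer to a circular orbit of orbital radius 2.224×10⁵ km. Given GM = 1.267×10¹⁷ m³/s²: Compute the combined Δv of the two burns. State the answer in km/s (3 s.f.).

Δv_total ≈ 16.0 km/s

r₁ = 75440 km = 7.544×10⁷ m.
r₂ = 2.224×10⁵ km = 2.224×10⁸ m.
Transfer ellipse a_t = (r₁ + r₂)/2 = 1.489×10⁸ m.
At r₁: circular v_c1 = √(μ/r₁) = 40980 m/s; transfer-perijove v_p = √[μ(2/r₁ − 1/a_t)] = 50080 m/s.
Δv₁ = v_p − v_c1 = 9100 m/s.
At r₂: circular v_c2 = √(μ/r₂) = 23870 m/s; transfer-apojove v_a = √[μ(2/r₂ − 1/a_t)] = 16990 m/s.
Δv₂ = v_c2 − v_a = 6880 m/s.
Total Δv = Δv₁ + Δv₂ = 15980 m/s = 15.98 km/s.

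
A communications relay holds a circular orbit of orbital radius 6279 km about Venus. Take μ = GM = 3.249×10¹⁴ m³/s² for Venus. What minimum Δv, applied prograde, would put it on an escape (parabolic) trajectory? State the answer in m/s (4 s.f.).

Δv ≈ 2980 m/s

r = 6279 km = 6.279×10⁶ m.
Circular speed v_c = √(μ/r) = 7193 m/s.
Escape speed v_esc = √(2μ/r) = √2 × v_c = 10170 m/s.
Δv = v_esc − v_c = 2980 m/s.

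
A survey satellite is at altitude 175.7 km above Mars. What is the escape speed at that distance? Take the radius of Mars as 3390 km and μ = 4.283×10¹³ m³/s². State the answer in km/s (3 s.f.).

v_esc ≈ 4.90 km/s

r = 3390 + 175.7 = 3565.7 km = 3.5657×10⁶ m.
Escape speed v_esc = √(2μ/r) = √(2 × 4.283×10¹³ / 3.566×10⁶) = √(2.402×10⁷) = 4901 m/s.
= 4.901 km/s.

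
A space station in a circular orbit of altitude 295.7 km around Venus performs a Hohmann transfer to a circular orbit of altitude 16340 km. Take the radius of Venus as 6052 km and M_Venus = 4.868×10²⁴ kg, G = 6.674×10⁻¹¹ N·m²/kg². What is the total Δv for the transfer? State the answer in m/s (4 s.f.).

μ = GM = 6.674×10⁻¹¹ × 4.868×10²⁴ = 3.249×10¹⁴ m³/s².
r₁ = 6052 + 295.7 = 6347.7 km = 6.3477×10⁶ m.
r₂ = 6052 + 16340 = 22392 km = 2.2392×10⁷ m.
Transfer ellipse a_t = (r₁ + r₂)/2 = 1.437×10⁷ m.
At r₁: circular v_c1 = √(μ/r₁) = 7154 m/s; transfer-periapsis v_p = √[μ(2/r₁ − 1/a_t)] = 8931 m/s.
Δv₁ = v_p − v_c1 = 1776 m/s.
At r₂: circular v_c2 = √(μ/r₂) = 3809 m/s; transfer-apoapsis v_a = √[μ(2/r₂ − 1/a_t)] = 2532 m/s.
Δv₂ = v_c2 − v_a = 1277 m/s.
Total Δv = Δv₁ + Δv₂ = 3054 m/s.

Δv_total ≈ 3054 m/s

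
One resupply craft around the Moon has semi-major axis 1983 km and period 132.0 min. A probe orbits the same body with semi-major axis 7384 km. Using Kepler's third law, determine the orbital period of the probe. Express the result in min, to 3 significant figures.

Kepler's third law: T² ∝ a³, so T₂ = T₁ (a₂/a₁)^(3/2).
a₂/a₁ = 3.724, (a₂/a₁)^(3/2) = 7.185.
T₂ = 132.0 × 7.185 = 948.5 min.

T₂ ≈ 948 min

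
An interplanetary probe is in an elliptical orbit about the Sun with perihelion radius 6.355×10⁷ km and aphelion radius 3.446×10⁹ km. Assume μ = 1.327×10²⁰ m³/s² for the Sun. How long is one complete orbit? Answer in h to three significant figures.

T ≈ 352000 h

Semi-major axis a = (r_p + r_a)/2 = (6.3550×10⁷ + 3.4460×10⁹)/2 = 1.7548×10⁹ km = 1.755×10¹² m.
By Kepler's third law T = 2π√(a³/μ) = 2π × 2.018×10⁸ = 1.268×10⁹ s.
= 3.522×10⁵ h.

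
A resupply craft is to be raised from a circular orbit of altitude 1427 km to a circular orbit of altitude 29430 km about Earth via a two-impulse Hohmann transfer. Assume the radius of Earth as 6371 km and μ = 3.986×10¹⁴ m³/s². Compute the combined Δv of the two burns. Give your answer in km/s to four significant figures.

Δv_total ≈ 3.354 km/s

r₁ = 6371 + 1427 = 7798.0 km = 7.7980×10⁶ m.
r₂ = 6371 + 29430 = 35801 km = 3.5801×10⁷ m.
Transfer ellipse a_t = (r₁ + r₂)/2 = 2.180×10⁷ m.
At r₁: circular v_c1 = √(μ/r₁) = 7150 m/s; transfer-perigee v_p = √[μ(2/r₁ − 1/a_t)] = 9162 m/s.
Δv₁ = v_p − v_c1 = 2013 m/s.
At r₂: circular v_c2 = √(μ/r₂) = 3337 m/s; transfer-apogee v_a = √[μ(2/r₂ − 1/a_t)] = 1996 m/s.
Δv₂ = v_c2 − v_a = 1341 m/s.
Total Δv = Δv₁ + Δv₂ = 3354 m/s = 3.354 km/s.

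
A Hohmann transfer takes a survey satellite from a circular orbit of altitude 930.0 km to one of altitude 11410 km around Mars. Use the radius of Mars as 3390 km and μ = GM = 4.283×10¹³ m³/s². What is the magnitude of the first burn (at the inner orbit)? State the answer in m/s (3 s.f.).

r₁ = 3390 + 930.0 = 4320.0 km = 4.3200×10⁶ m.
r₂ = 3390 + 11410 = 14800 km = 1.4800×10⁷ m.
Transfer ellipse a_t = (r₁ + r₂)/2 = 9.560×10⁶ m.
At r₁: circular v_c1 = √(μ/r₁) = 3149 m/s; transfer-periapsis v_p = √[μ(2/r₁ − 1/a_t)] = 3918 m/s.
Δv₁ = v_p − v_c1 = 769.0 m/s.

Δv ≈ 769 m/s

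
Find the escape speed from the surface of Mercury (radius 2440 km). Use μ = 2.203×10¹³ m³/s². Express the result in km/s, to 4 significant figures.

r = R = 2.440×10⁶ m.
Escape speed v_esc = √(2μ/r) = √(2 × 2.203×10¹³ / 2.440×10⁶) = √(1.806×10⁷) = 4249 m/s.
= 4.249 km/s.

v_esc ≈ 4.249 km/s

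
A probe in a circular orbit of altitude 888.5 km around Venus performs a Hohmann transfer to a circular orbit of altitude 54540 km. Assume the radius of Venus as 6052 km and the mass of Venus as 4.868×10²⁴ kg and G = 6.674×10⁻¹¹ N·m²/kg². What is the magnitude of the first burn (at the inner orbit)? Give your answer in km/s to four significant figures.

μ = GM = 6.674×10⁻¹¹ × 4.868×10²⁴ = 3.249×10¹⁴ m³/s².
r₁ = 6052 + 888.5 = 6940.5 km = 6.9405×10⁶ m.
r₂ = 6052 + 54540 = 60592 km = 6.0592×10⁷ m.
Transfer ellipse a_t = (r₁ + r₂)/2 = 3.377×10⁷ m.
At r₁: circular v_c1 = √(μ/r₁) = 6842 m/s; transfer-periapsis v_p = √[μ(2/r₁ − 1/a_t)] = 9165 m/s.
Δv₁ = v_p − v_c1 = 2323 m/s.
= 2.323 km/s.

Δv ≈ 2.323 km/s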